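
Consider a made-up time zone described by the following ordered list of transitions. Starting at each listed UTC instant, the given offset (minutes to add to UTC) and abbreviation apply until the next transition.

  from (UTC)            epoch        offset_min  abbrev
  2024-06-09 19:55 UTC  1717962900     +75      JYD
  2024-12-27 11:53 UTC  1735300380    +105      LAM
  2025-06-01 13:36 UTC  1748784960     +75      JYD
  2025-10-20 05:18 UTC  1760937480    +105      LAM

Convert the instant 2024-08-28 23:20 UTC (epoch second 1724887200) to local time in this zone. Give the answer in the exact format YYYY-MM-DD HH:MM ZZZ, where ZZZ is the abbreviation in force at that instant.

2024-08-29 00:35 JYD

Query: 2024-08-28 23:20 UTC
Rule 1/4 (JYD, +01:15): 2024-06-09 19:55 UTC ≤ query < 2024-12-27 11:53 UTC
23·60 + 20 + 75 = 1475 min
1475 = 1·1440 + 35; 35 = 0·60 + 35 → 00:35, 2024-08-28 + 1 day = 2024-08-29
→ 2024-08-29 00:35 JYD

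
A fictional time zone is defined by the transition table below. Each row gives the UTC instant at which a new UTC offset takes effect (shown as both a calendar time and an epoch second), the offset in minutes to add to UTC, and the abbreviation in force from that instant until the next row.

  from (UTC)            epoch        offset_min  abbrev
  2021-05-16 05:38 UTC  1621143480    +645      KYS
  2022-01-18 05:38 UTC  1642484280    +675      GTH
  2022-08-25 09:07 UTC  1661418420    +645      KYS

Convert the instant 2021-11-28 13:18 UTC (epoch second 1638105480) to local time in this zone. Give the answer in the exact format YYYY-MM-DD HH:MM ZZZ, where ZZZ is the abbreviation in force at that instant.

2021-11-29 00:03 KYS

Query: 2021-11-28 13:18 UTC
Rule 1/3 (KYS, +10:45): 2021-05-16 05:38 UTC ≤ query < 2022-01-18 05:38 UTC
13·60 + 18 + 645 = 1443 min
1443 = 1·1440 + 3; 3 = 0·60 + 3 → 00:03, 2021-11-28 + 1 day = 2021-11-29
→ 2021-11-29 00:03 KYS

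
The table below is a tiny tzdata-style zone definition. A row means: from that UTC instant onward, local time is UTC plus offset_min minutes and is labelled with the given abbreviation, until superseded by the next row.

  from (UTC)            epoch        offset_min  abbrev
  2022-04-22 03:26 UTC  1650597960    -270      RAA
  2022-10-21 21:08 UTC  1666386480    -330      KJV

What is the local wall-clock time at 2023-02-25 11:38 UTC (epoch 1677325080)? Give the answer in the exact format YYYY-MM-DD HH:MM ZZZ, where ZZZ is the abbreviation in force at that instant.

2023-02-25 06:08 KJV

Query: 2023-02-25 11:38 UTC
Rule 2/2 (KJV, -05:30): 2022-10-21 21:08 UTC ≤ query < +∞
11·60 + 38 - 330 = 368 min
368 = 0·1440 + 368; 368 = 6·60 + 8 → 06:08, same day
→ 2023-02-25 06:08 KJV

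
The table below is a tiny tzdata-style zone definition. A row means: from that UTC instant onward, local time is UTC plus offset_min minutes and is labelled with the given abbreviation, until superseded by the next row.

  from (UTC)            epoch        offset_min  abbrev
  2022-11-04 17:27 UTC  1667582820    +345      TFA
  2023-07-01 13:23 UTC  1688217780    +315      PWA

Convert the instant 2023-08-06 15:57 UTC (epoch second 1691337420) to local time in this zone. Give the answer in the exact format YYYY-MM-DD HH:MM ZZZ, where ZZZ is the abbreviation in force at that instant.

Query: 2023-08-06 15:57 UTC
Rule 2/2 (PWA, +05:15): 2023-07-01 13:23 UTC ≤ query < +∞
15·60 + 57 + 315 = 1272 min
1272 = 0·1440 + 1272; 1272 = 21·60 + 12 → 21:12, same day
→ 2023-08-06 21:12 PWA

2023-08-06 21:12 PWA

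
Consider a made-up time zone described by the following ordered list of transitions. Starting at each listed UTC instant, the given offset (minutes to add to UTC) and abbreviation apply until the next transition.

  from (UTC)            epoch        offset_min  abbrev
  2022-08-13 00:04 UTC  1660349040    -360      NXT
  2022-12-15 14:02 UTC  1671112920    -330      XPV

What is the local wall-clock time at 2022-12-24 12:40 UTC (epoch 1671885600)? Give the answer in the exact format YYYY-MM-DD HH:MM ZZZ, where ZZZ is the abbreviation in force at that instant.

2022-12-24 07:10 XPV

Query: 2022-12-24 12:40 UTC
Rule 2/2 (XPV, -05:30): 2022-12-15 14:02 UTC ≤ query < +∞
12·60 + 40 - 330 = 430 min
430 = 0·1440 + 430; 430 = 7·60 + 10 → 07:10, same day
→ 2022-12-24 07:10 XPV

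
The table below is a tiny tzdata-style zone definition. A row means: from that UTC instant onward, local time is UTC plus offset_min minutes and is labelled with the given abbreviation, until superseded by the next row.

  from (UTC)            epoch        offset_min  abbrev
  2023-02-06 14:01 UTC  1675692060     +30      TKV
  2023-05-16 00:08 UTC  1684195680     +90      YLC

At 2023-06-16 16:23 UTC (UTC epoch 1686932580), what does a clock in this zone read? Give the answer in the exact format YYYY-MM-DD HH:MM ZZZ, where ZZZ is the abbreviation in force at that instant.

Query: 2023-06-16 16:23 UTC
Rule 2/2 (YLC, +01:30): 2023-05-16 00:08 UTC ≤ query < +∞
16·60 + 23 + 90 = 1073 min
1073 = 0·1440 + 1073; 1073 = 17·60 + 53 → 17:53, same day
→ 2023-06-16 17:53 YLC

2023-06-16 17:53 YLC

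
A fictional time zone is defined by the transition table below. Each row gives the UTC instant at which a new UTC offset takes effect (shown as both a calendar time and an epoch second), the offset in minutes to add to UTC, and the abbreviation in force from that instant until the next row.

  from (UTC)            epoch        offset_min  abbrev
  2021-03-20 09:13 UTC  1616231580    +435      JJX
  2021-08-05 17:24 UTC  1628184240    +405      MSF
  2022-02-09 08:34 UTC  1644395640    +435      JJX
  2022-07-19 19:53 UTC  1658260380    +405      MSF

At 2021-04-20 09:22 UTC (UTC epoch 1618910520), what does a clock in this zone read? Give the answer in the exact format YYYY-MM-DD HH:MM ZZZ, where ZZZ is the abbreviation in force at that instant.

2021-04-20 16:37 JJX

Query: 2021-04-20 09:22 UTC
Rule 1/4 (JJX, +07:15): 2021-03-20 09:13 UTC ≤ query < 2021-08-05 17:24 UTC
9·60 + 22 + 435 = 997 min
997 = 0·1440 + 997; 997 = 16·60 + 37 → 16:37, same day
→ 2021-04-20 16:37 JJX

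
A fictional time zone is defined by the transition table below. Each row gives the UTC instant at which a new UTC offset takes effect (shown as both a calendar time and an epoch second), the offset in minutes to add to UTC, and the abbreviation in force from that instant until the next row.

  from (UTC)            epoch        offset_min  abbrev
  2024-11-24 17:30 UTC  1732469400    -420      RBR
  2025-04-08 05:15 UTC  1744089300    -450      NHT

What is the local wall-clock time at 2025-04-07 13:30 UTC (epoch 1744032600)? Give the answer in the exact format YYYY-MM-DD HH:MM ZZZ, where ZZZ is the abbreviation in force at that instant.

Query: 2025-04-07 13:30 UTC
Rule 1/2 (RBR, -07:00): 2024-11-24 17:30 UTC ≤ query < 2025-04-08 05:15 UTC
13·60 + 30 - 420 = 390 min
390 = 0·1440 + 390; 390 = 6·60 + 30 → 06:30, same day
→ 2025-04-07 06:30 RBR

2025-04-07 06:30 RBR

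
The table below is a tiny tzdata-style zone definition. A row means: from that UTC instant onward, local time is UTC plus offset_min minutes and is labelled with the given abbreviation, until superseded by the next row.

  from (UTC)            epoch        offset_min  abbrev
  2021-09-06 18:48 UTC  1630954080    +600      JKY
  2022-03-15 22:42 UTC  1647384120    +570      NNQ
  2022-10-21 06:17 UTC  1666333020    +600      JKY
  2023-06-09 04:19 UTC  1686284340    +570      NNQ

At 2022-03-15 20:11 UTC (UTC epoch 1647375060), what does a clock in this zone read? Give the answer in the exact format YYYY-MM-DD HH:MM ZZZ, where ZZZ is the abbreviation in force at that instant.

Query: 2022-03-15 20:11 UTC
Rule 1/4 (JKY, +10:00): 2021-09-06 18:48 UTC ≤ query < 2022-03-15 22:42 UTC
20·60 + 11 + 600 = 1811 min
1811 = 1·1440 + 371; 371 = 6·60 + 11 → 06:11, 2022-03-15 + 1 day = 2022-03-16
→ 2022-03-16 06:11 JKY

2022-03-16 06:11 JKY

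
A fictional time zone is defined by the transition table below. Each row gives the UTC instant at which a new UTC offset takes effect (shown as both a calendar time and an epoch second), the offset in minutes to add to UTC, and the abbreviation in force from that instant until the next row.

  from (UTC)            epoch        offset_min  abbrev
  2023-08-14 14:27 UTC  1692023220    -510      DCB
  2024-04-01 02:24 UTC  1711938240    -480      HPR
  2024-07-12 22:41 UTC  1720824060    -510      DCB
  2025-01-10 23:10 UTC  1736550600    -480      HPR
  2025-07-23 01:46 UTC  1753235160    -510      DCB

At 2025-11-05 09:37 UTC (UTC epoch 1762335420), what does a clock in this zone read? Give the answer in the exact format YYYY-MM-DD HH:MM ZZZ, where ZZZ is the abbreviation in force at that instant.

2025-11-05 01:07 DCB

Query: 2025-11-05 09:37 UTC
Rule 5/5 (DCB, -08:30): 2025-07-23 01:46 UTC ≤ query < +∞
9·60 + 37 - 510 = 67 min
67 = 0·1440 + 67; 67 = 1·60 + 7 → 01:07, same day
→ 2025-11-05 01:07 DCB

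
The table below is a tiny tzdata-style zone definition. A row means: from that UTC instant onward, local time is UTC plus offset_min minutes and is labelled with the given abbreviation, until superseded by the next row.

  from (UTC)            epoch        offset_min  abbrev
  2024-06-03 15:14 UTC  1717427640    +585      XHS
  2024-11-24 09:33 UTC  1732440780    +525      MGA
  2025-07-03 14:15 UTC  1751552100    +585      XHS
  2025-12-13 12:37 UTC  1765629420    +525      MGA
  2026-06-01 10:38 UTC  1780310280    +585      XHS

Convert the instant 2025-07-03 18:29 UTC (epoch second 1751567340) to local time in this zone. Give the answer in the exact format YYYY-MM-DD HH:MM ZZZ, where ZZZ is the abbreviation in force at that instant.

2025-07-04 04:14 XHS

Query: 2025-07-03 18:29 UTC
Rule 3/5 (XHS, +09:45): 2025-07-03 14:15 UTC ≤ query < 2025-12-13 12:37 UTC
18·60 + 29 + 585 = 1694 min
1694 = 1·1440 + 254; 254 = 4·60 + 14 → 04:14, 2025-07-03 + 1 day = 2025-07-04
→ 2025-07-04 04:14 XHS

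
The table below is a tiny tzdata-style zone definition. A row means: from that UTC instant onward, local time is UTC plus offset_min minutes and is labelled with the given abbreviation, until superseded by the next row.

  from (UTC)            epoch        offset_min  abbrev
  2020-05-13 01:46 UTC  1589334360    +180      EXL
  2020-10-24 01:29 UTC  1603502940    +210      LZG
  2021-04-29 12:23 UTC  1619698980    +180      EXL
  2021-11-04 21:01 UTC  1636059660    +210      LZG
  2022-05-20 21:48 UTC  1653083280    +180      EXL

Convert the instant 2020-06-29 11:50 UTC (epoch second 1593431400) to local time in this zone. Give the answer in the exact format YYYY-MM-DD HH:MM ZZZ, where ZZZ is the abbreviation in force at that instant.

2020-06-29 14:50 EXL

Query: 2020-06-29 11:50 UTC
Rule 1/5 (EXL, +03:00): 2020-05-13 01:46 UTC ≤ query < 2020-10-24 01:29 UTC
11·60 + 50 + 180 = 890 min
890 = 0·1440 + 890; 890 = 14·60 + 50 → 14:50, same day
→ 2020-06-29 14:50 EXL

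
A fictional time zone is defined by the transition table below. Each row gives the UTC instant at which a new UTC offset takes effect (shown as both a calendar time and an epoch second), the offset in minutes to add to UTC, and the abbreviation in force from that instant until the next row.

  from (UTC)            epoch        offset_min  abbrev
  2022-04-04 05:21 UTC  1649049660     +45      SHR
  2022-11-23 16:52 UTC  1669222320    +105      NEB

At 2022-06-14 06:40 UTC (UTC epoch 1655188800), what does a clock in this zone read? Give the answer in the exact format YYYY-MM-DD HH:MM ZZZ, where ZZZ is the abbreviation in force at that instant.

Query: 2022-06-14 06:40 UTC
Rule 1/2 (SHR, +00:45): 2022-04-04 05:21 UTC ≤ query < 2022-11-23 16:52 UTC
6·60 + 40 + 45 = 445 min
445 = 0·1440 + 445; 445 = 7·60 + 25 → 07:25, same day
→ 2022-06-14 07:25 SHR

2022-06-14 07:25 SHR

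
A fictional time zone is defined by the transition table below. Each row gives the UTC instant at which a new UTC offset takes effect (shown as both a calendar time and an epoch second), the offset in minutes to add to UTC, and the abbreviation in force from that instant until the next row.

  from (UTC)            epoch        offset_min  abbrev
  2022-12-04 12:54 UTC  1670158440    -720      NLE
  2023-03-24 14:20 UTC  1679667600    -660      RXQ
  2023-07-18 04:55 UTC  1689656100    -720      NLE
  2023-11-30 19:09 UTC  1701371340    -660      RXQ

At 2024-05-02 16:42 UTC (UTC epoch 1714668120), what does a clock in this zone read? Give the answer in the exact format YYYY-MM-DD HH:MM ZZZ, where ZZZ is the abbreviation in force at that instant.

2024-05-02 05:42 RXQ

Query: 2024-05-02 16:42 UTC
Rule 4/4 (RXQ, -11:00): 2023-11-30 19:09 UTC ≤ query < +∞
16·60 + 42 - 660 = 342 min
342 = 0·1440 + 342; 342 = 5·60 + 42 → 05:42, same day
→ 2024-05-02 05:42 RXQ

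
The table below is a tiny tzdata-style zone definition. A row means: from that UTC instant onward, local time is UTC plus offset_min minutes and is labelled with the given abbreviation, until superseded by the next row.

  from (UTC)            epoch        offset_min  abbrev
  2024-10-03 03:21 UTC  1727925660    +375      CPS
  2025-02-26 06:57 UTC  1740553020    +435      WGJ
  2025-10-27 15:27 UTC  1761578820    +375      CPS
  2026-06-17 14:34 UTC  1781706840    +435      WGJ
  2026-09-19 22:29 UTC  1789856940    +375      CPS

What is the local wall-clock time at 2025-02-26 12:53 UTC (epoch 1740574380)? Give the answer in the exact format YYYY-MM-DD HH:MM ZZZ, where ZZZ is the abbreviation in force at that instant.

2025-02-26 20:08 WGJ

Query: 2025-02-26 12:53 UTC
Rule 2/5 (WGJ, +07:15): 2025-02-26 06:57 UTC ≤ query < 2025-10-27 15:27 UTC
12·60 + 53 + 435 = 1208 min
1208 = 0·1440 + 1208; 1208 = 20·60 + 8 → 20:08, same day
→ 2025-02-26 20:08 WGJ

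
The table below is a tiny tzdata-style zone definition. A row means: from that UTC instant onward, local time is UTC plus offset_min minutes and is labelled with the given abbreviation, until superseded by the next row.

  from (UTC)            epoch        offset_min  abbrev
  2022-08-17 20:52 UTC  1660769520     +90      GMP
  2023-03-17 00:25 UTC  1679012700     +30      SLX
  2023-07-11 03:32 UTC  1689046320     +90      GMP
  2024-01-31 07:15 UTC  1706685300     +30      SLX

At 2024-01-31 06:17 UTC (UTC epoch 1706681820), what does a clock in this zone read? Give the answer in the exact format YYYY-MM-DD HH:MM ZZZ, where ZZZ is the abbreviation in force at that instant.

2024-01-31 07:47 GMP

Query: 2024-01-31 06:17 UTC
Rule 3/4 (GMP, +01:30): 2023-07-11 03:32 UTC ≤ query < 2024-01-31 07:15 UTC
6·60 + 17 + 90 = 467 min
467 = 0·1440 + 467; 467 = 7·60 + 47 → 07:47, same day
→ 2024-01-31 07:47 GMP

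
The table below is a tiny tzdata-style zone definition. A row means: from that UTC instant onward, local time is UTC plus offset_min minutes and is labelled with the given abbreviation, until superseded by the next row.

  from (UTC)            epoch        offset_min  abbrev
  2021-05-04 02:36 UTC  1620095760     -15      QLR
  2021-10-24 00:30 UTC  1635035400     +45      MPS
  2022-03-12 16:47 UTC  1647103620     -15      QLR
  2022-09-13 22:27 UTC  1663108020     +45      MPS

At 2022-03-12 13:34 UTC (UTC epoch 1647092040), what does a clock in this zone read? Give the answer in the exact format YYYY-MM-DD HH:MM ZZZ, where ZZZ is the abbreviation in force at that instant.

Query: 2022-03-12 13:34 UTC
Rule 2/4 (MPS, +00:45): 2021-10-24 00:30 UTC ≤ query < 2022-03-12 16:47 UTC
13·60 + 34 + 45 = 859 min
859 = 0·1440 + 859; 859 = 14·60 + 19 → 14:19, same day
→ 2022-03-12 14:19 MPS

2022-03-12 14:19 MPS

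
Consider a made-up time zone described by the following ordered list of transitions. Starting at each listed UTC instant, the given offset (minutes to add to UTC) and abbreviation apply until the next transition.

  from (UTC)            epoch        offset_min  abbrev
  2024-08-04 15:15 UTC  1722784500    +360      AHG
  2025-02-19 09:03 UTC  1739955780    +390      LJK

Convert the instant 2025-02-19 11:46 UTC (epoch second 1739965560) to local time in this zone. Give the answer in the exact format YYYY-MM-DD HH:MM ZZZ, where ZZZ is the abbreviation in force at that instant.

Query: 2025-02-19 11:46 UTC
Rule 2/2 (LJK, +06:30): 2025-02-19 09:03 UTC ≤ query < +∞
11·60 + 46 + 390 = 1096 min
1096 = 0·1440 + 1096; 1096 = 18·60 + 16 → 18:16, same day
→ 2025-02-19 18:16 LJK

2025-02-19 18:16 LJK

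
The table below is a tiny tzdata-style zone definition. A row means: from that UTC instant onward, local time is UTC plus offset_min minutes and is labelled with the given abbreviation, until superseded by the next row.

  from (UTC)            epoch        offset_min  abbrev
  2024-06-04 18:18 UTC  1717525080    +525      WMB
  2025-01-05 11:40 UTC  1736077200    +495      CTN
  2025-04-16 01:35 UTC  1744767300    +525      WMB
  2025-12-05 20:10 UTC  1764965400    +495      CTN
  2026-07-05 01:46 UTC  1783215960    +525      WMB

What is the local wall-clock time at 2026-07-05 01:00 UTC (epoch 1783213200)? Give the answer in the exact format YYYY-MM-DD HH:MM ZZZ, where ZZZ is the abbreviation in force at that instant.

2026-07-05 09:15 CTN

Query: 2026-07-05 01:00 UTC
Rule 4/5 (CTN, +08:15): 2025-12-05 20:10 UTC ≤ query < 2026-07-05 01:46 UTC
1·60 + 0 + 495 = 555 min
555 = 0·1440 + 555; 555 = 9·60 + 15 → 09:15, same day
→ 2026-07-05 09:15 CTN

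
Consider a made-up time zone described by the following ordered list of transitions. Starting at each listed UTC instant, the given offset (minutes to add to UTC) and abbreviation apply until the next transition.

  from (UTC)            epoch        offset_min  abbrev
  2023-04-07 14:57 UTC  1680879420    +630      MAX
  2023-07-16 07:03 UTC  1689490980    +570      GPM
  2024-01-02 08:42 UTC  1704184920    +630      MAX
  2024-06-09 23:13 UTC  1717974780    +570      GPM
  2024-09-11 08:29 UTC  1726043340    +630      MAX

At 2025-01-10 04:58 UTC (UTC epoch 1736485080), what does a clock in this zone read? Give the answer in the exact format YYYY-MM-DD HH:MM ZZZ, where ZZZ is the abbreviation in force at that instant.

2025-01-10 15:28 MAX

Query: 2025-01-10 04:58 UTC
Rule 5/5 (MAX, +10:30): 2024-09-11 08:29 UTC ≤ query < +∞
4·60 + 58 + 630 = 928 min
928 = 0·1440 + 928; 928 = 15·60 + 28 → 15:28, same day
→ 2025-01-10 15:28 MAX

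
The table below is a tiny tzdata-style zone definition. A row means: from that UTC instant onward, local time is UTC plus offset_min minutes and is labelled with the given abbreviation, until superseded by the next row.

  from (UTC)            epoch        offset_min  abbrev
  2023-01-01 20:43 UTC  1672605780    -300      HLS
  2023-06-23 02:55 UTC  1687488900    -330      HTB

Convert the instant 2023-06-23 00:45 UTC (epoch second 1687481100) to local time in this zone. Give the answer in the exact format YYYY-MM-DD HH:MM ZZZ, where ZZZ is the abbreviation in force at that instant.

2023-06-22 19:45 HLS

Query: 2023-06-23 00:45 UTC
Rule 1/2 (HLS, -05:00): 2023-01-01 20:43 UTC ≤ query < 2023-06-23 02:55 UTC
0·60 + 45 - 300 = -255 min
-255 = -1·1440 + 1185; 1185 = 19·60 + 45 → 19:45, 2023-06-23 - 1 day = 2023-06-22
→ 2023-06-22 19:45 HLS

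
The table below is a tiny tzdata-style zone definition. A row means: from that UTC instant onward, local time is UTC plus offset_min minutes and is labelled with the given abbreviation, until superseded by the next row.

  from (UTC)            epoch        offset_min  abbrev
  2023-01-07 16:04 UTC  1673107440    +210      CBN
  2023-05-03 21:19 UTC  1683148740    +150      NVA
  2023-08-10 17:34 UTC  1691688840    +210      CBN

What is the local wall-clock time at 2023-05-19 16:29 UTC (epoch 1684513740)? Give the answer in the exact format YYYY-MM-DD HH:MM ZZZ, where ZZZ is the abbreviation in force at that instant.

Query: 2023-05-19 16:29 UTC
Rule 2/3 (NVA, +02:30): 2023-05-03 21:19 UTC ≤ query < 2023-08-10 17:34 UTC
16·60 + 29 + 150 = 1139 min
1139 = 0·1440 + 1139; 1139 = 18·60 + 59 → 18:59, same day
→ 2023-05-19 18:59 NVA

2023-05-19 18:59 NVA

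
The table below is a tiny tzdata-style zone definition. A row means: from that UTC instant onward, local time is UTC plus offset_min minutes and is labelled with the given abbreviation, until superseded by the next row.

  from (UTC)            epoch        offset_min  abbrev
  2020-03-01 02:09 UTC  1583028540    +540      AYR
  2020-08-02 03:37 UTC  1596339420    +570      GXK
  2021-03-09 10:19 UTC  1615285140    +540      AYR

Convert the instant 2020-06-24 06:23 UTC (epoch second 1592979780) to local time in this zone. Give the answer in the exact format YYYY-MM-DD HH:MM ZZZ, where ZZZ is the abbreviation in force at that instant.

Query: 2020-06-24 06:23 UTC
Rule 1/3 (AYR, +09:00): 2020-03-01 02:09 UTC ≤ query < 2020-08-02 03:37 UTC
6·60 + 23 + 540 = 923 min
923 = 0·1440 + 923; 923 = 15·60 + 23 → 15:23, same day
→ 2020-06-24 15:23 AYR

2020-06-24 15:23 AYR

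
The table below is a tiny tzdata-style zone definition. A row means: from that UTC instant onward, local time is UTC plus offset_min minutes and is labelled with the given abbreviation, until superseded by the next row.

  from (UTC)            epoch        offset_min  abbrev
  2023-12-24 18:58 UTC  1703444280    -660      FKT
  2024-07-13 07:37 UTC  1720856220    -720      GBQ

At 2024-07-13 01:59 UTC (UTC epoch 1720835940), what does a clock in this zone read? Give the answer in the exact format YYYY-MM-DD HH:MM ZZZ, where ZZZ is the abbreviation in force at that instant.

2024-07-12 14:59 FKT

Query: 2024-07-13 01:59 UTC
Rule 1/2 (FKT, -11:00): 2023-12-24 18:58 UTC ≤ query < 2024-07-13 07:37 UTC
1·60 + 59 - 660 = -541 min
-541 = -1·1440 + 899; 899 = 14·60 + 59 → 14:59, 2024-07-13 - 1 day = 2024-07-12
→ 2024-07-12 14:59 FKT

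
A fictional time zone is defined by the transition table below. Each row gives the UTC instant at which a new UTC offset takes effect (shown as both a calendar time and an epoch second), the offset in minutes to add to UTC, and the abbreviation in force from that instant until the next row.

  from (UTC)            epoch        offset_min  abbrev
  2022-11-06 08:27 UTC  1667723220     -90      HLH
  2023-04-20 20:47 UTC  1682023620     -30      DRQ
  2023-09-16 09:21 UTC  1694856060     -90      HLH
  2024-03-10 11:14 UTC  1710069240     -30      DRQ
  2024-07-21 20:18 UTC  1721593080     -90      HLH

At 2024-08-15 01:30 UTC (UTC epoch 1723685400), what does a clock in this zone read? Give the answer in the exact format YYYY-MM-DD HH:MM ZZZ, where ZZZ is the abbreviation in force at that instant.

2024-08-15 00:00 HLH

Query: 2024-08-15 01:30 UTC
Rule 5/5 (HLH, -01:30): 2024-07-21 20:18 UTC ≤ query < +∞
1·60 + 30 - 90 = 0 min
0 = 0·1440 + 0; 0 = 0·60 + 0 → 00:00, same day
→ 2024-08-15 00:00 HLH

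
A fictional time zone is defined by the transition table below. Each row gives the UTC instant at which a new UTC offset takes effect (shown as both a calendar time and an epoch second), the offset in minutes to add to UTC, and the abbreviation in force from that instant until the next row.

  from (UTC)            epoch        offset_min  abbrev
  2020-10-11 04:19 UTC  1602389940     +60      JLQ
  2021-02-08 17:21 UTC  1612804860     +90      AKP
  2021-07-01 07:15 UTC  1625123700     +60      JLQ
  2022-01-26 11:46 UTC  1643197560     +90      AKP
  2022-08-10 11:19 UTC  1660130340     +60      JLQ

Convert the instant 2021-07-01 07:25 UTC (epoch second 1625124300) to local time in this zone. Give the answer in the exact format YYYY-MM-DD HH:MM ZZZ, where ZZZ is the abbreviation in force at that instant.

2021-07-01 08:25 JLQ

Query: 2021-07-01 07:25 UTC
Rule 3/5 (JLQ, +01:00): 2021-07-01 07:15 UTC ≤ query < 2022-01-26 11:46 UTC
7·60 + 25 + 60 = 505 min
505 = 0·1440 + 505; 505 = 8·60 + 25 → 08:25, same day
→ 2021-07-01 08:25 JLQ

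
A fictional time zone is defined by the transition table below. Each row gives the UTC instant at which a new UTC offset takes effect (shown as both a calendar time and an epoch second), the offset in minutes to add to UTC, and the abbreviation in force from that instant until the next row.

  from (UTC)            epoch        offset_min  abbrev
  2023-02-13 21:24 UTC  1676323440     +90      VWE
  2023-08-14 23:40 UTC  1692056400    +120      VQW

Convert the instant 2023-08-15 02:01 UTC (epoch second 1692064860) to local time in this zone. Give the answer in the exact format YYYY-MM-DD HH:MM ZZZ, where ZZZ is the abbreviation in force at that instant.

Query: 2023-08-15 02:01 UTC
Rule 2/2 (VQW, +02:00): 2023-08-14 23:40 UTC ≤ query < +∞
2·60 + 1 + 120 = 241 min
241 = 0·1440 + 241; 241 = 4·60 + 1 → 04:01, same day
→ 2023-08-15 04:01 VQW

2023-08-15 04:01 VQW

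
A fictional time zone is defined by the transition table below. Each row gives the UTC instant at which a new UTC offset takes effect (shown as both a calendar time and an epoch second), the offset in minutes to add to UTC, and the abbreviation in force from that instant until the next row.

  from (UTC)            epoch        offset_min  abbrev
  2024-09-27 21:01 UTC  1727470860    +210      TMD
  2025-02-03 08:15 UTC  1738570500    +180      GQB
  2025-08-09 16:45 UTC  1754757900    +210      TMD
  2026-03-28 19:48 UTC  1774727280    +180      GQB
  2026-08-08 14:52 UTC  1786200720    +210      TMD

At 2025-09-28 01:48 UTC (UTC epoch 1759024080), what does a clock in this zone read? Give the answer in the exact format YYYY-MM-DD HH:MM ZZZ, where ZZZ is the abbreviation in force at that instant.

2025-09-28 05:18 TMD

Query: 2025-09-28 01:48 UTC
Rule 3/5 (TMD, +03:30): 2025-08-09 16:45 UTC ≤ query < 2026-03-28 19:48 UTC
1·60 + 48 + 210 = 318 min
318 = 0·1440 + 318; 318 = 5·60 + 18 → 05:18, same day
→ 2025-09-28 05:18 TMD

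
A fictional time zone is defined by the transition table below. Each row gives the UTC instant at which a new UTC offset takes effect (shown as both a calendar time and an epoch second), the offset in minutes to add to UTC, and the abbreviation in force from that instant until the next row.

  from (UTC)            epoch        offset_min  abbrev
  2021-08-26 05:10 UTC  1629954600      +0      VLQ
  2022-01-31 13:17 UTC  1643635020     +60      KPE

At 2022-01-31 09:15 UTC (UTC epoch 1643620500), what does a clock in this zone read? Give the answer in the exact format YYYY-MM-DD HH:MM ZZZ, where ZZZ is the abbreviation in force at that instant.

2022-01-31 09:15 VLQ

Query: 2022-01-31 09:15 UTC
Rule 1/2 (VLQ, +00:00): 2021-08-26 05:10 UTC ≤ query < 2022-01-31 13:17 UTC
9·60 + 15 + 0 = 555 min
555 = 0·1440 + 555; 555 = 9·60 + 15 → 09:15, same day
→ 2022-01-31 09:15 VLQ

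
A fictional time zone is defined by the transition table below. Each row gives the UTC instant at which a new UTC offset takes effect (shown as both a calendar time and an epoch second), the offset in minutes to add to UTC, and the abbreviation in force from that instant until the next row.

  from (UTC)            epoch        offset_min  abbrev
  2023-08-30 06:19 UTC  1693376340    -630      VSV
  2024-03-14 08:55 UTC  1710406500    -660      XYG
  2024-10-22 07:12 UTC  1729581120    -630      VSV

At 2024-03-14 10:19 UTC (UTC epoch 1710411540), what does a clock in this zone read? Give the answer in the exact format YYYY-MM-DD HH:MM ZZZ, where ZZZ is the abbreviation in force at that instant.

Query: 2024-03-14 10:19 UTC
Rule 2/3 (XYG, -11:00): 2024-03-14 08:55 UTC ≤ query < 2024-10-22 07:12 UTC
10·60 + 19 - 660 = -41 min
-41 = -1·1440 + 1399; 1399 = 23·60 + 19 → 23:19, 2024-03-14 - 1 day = 2024-03-13
→ 2024-03-13 23:19 XYG

2024-03-13 23:19 XYG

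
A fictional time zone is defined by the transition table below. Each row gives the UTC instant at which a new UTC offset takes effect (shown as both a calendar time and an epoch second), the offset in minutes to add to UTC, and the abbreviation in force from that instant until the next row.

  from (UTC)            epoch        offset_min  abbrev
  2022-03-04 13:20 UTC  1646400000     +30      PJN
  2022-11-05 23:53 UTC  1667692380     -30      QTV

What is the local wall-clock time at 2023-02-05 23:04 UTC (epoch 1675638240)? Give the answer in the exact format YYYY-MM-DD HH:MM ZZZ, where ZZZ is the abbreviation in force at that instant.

2023-02-05 22:34 QTV

Query: 2023-02-05 23:04 UTC
Rule 2/2 (QTV, -00:30): 2022-11-05 23:53 UTC ≤ query < +∞
23·60 + 4 - 30 = 1354 min
1354 = 0·1440 + 1354; 1354 = 22·60 + 34 → 22:34, same day
→ 2023-02-05 22:34 QTV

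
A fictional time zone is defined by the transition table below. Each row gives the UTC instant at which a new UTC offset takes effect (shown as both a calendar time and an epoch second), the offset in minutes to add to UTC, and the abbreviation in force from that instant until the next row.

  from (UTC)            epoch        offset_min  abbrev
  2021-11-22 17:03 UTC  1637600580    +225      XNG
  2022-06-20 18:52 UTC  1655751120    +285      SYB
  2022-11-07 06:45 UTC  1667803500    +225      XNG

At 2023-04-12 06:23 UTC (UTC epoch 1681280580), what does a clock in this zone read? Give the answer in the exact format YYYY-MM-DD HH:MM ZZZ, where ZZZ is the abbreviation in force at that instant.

2023-04-12 10:08 XNG

Query: 2023-04-12 06:23 UTC
Rule 3/3 (XNG, +03:45): 2022-11-07 06:45 UTC ≤ query < +∞
6·60 + 23 + 225 = 608 min
608 = 0·1440 + 608; 608 = 10·60 + 8 → 10:08, same day
→ 2023-04-12 10:08 XNG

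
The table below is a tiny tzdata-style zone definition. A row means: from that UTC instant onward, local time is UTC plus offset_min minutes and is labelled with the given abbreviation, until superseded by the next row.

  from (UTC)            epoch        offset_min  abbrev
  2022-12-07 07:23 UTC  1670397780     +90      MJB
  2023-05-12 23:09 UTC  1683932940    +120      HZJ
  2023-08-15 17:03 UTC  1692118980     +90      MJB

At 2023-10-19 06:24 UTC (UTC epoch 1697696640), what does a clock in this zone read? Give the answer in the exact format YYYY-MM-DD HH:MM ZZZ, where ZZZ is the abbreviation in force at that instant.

2023-10-19 07:54 MJB

Query: 2023-10-19 06:24 UTC
Rule 3/3 (MJB, +01:30): 2023-08-15 17:03 UTC ≤ query < +∞
6·60 + 24 + 90 = 474 min
474 = 0·1440 + 474; 474 = 7·60 + 54 → 07:54, same day
→ 2023-10-19 07:54 MJB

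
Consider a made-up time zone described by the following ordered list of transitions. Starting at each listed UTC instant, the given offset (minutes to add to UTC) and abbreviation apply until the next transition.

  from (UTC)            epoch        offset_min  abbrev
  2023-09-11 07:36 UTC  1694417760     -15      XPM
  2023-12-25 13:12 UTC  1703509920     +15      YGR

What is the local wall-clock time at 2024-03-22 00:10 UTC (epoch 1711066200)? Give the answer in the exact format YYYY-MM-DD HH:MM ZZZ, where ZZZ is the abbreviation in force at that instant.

2024-03-22 00:25 YGR

Query: 2024-03-22 00:10 UTC
Rule 2/2 (YGR, +00:15): 2023-12-25 13:12 UTC ≤ query < +∞
0·60 + 10 + 15 = 25 min
25 = 0·1440 + 25; 25 = 0·60 + 25 → 00:25, same day
→ 2024-03-22 00:25 YGR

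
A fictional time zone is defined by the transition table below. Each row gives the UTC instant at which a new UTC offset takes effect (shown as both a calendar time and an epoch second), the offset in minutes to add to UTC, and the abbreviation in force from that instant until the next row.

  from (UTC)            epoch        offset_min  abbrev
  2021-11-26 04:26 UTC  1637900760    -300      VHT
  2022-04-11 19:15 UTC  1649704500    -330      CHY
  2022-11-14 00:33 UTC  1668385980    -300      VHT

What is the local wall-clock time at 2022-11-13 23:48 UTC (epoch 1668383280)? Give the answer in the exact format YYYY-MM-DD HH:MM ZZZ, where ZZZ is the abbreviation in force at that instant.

Query: 2022-11-13 23:48 UTC
Rule 2/3 (CHY, -05:30): 2022-04-11 19:15 UTC ≤ query < 2022-11-14 00:33 UTC
23·60 + 48 - 330 = 1098 min
1098 = 0·1440 + 1098; 1098 = 18·60 + 18 → 18:18, same day
→ 2022-11-13 18:18 CHY

2022-11-13 18:18 CHY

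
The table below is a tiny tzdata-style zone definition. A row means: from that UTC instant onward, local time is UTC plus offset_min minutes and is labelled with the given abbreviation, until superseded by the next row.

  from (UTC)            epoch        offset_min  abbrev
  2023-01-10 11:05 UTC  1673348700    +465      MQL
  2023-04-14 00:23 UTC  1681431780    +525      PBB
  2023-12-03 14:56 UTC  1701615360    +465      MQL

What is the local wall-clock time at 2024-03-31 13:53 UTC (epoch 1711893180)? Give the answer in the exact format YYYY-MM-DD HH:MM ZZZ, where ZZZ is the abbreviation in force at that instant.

Query: 2024-03-31 13:53 UTC
Rule 3/3 (MQL, +07:45): 2023-12-03 14:56 UTC ≤ query < +∞
13·60 + 53 + 465 = 1298 min
1298 = 0·1440 + 1298; 1298 = 21·60 + 38 → 21:38, same day
→ 2024-03-31 21:38 MQL

2024-03-31 21:38 MQL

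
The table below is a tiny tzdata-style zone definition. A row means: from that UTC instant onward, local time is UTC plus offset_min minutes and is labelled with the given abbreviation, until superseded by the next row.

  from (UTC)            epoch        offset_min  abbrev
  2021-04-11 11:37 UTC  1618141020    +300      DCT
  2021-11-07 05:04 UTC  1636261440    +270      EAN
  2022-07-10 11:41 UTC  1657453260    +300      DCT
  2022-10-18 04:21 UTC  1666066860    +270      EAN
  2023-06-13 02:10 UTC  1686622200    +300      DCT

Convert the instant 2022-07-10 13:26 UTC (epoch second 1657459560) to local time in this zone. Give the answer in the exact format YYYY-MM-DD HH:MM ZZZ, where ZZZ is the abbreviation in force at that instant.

Query: 2022-07-10 13:26 UTC
Rule 3/5 (DCT, +05:00): 2022-07-10 11:41 UTC ≤ query < 2022-10-18 04:21 UTC
13·60 + 26 + 300 = 1106 min
1106 = 0·1440 + 1106; 1106 = 18·60 + 26 → 18:26, same day
→ 2022-07-10 18:26 DCT

2022-07-10 18:26 DCT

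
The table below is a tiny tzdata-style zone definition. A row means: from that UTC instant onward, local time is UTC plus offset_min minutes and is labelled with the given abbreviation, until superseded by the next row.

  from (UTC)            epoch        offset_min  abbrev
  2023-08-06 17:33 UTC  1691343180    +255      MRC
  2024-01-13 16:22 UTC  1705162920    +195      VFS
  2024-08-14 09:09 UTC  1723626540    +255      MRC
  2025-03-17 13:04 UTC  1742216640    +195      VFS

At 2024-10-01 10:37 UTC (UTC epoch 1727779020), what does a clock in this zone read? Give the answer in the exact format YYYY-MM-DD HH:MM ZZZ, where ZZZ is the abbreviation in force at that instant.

2024-10-01 14:52 MRC

Query: 2024-10-01 10:37 UTC
Rule 3/4 (MRC, +04:15): 2024-08-14 09:09 UTC ≤ query < 2025-03-17 13:04 UTC
10·60 + 37 + 255 = 892 min
892 = 0·1440 + 892; 892 = 14·60 + 52 → 14:52, same day
→ 2024-10-01 14:52 MRC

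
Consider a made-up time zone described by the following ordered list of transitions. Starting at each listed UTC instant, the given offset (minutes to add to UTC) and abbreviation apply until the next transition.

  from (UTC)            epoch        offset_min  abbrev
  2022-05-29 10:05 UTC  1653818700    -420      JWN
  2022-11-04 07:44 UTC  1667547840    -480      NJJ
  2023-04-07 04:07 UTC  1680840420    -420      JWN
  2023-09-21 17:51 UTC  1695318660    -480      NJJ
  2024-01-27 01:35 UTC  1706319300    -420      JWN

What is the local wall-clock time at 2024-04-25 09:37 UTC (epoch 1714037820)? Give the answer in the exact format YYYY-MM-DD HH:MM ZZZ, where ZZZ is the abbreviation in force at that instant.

Query: 2024-04-25 09:37 UTC
Rule 5/5 (JWN, -07:00): 2024-01-27 01:35 UTC ≤ query < +∞
9·60 + 37 - 420 = 157 min
157 = 0·1440 + 157; 157 = 2·60 + 37 → 02:37, same day
→ 2024-04-25 02:37 JWN

2024-04-25 02:37 JWN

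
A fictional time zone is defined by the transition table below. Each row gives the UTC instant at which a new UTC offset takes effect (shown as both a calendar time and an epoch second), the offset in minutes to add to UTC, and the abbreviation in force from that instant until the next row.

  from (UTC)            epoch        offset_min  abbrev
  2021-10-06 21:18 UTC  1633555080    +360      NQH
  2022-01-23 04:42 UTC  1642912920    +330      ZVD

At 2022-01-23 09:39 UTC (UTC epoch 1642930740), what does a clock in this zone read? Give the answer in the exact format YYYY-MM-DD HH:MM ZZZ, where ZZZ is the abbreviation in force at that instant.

Query: 2022-01-23 09:39 UTC
Rule 2/2 (ZVD, +05:30): 2022-01-23 04:42 UTC ≤ query < +∞
9·60 + 39 + 330 = 909 min
909 = 0·1440 + 909; 909 = 15·60 + 9 → 15:09, same day
→ 2022-01-23 15:09 ZVD

2022-01-23 15:09 ZVD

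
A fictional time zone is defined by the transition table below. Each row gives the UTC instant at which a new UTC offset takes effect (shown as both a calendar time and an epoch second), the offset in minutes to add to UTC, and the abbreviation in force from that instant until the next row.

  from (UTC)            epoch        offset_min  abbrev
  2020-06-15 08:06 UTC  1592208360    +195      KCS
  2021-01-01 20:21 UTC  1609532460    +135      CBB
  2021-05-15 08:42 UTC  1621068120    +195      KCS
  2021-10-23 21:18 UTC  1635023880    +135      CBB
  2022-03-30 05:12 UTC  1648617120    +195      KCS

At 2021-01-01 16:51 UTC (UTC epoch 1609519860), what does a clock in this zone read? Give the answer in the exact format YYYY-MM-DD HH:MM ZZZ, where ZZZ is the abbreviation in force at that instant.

2021-01-01 20:06 KCS

Query: 2021-01-01 16:51 UTC
Rule 1/5 (KCS, +03:15): 2020-06-15 08:06 UTC ≤ query < 2021-01-01 20:21 UTC
16·60 + 51 + 195 = 1206 min
1206 = 0·1440 + 1206; 1206 = 20·60 + 6 → 20:06, same day
→ 2021-01-01 20:06 KCS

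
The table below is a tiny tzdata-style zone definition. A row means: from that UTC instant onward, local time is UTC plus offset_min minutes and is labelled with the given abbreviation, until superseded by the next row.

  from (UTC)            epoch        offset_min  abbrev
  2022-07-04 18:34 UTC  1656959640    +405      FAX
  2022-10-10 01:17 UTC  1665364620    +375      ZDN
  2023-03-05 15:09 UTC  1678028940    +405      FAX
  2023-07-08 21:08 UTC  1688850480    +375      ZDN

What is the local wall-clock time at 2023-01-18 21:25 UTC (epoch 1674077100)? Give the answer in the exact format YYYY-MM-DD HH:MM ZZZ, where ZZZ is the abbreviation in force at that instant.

Query: 2023-01-18 21:25 UTC
Rule 2/4 (ZDN, +06:15): 2022-10-10 01:17 UTC ≤ query < 2023-03-05 15:09 UTC
21·60 + 25 + 375 = 1660 min
1660 = 1·1440 + 220; 220 = 3·60 + 40 → 03:40, 2023-01-18 + 1 day = 2023-01-19
→ 2023-01-19 03:40 ZDN

2023-01-19 03:40 ZDN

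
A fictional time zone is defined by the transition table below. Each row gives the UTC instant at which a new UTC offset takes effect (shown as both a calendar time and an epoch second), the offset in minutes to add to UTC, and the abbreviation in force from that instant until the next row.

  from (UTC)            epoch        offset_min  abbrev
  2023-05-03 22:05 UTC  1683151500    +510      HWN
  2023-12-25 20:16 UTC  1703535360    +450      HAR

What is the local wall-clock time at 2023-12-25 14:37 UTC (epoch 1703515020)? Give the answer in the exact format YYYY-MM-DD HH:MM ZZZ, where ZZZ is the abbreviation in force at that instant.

2023-12-25 23:07 HWN

Query: 2023-12-25 14:37 UTC
Rule 1/2 (HWN, +08:30): 2023-05-03 22:05 UTC ≤ query < 2023-12-25 20:16 UTC
14·60 + 37 + 510 = 1387 min
1387 = 0·1440 + 1387; 1387 = 23·60 + 7 → 23:07, same day
→ 2023-12-25 23:07 HWN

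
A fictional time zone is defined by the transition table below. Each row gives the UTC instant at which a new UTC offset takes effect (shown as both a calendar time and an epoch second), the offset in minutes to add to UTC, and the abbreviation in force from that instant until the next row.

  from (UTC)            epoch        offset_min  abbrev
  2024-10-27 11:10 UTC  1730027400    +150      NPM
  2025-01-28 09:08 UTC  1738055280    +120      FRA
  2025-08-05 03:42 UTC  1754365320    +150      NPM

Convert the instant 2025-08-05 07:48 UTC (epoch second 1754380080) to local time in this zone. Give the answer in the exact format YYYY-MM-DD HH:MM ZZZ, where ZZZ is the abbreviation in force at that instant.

2025-08-05 10:18 NPM

Query: 2025-08-05 07:48 UTC
Rule 3/3 (NPM, +02:30): 2025-08-05 03:42 UTC ≤ query < +∞
7·60 + 48 + 150 = 618 min
618 = 0·1440 + 618; 618 = 10·60 + 18 → 10:18, same day
→ 2025-08-05 10:18 NPM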